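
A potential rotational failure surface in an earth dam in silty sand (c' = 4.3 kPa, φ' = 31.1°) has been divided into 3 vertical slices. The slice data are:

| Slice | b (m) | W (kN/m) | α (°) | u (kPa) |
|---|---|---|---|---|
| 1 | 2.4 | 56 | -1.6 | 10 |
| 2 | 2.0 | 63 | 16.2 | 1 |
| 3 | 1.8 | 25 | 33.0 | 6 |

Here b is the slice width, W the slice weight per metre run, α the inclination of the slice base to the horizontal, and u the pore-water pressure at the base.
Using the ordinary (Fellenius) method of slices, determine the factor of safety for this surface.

Ordinary method of slices: FS = Σ[c'·Δl_i + (W_i cosα_i − u_i·Δl_i)·tanφ'] / Σ W_i sinα_i, with Δl_i = b_i / cosα_i.
Slice 1: Δl = 2.4/cos(-1.6°) = 2.401 m; N'_1 = 56·cos(-1.6°) − 10·2.401 = 32.0; c'Δl = 10.32; W sinα = -1.6
Slice 2: Δl = 2.0/cos16.2° = 2.083 m; N'_2 = 63·cos16.2° − 1·2.083 = 58.4; c'Δl = 8.96; W sinα = 17.6
Slice 3: Δl = 1.8/cos33.0° = 2.146 m; N'_3 = 25·cos33.0° − 6·2.146 = 8.1; c'Δl = 9.23; W sinα = 13.6
Σc'Δl = 28.5 kN/m; ΣN' = 98.5 kN/m; ΣW sinα = 29.6 kN/m
Resisting = 28.5 + 98.5·tan31.1° = 28.5 + 59.4 = 87.9 kN/m
FS = 87.9 / 29.6 = 2.967

FS = 2.97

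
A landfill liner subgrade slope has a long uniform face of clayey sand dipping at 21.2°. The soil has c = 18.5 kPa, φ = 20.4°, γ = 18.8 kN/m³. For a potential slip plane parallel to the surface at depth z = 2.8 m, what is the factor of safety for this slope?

For an infinite slope with a slip plane parallel to the surface (no pore pressure): FS = [c + γz cos²β tanφ] / [γz sinβ cosβ].
γz = 18.8·2.8 = 52.64 kN/m²
Numerator = 18.5 + 52.64·cos²21.2°·tan20.4° = 18.5 + 52.64·0.8692·0.3719 = 35.517 kPa
Denominator = 52.64·sin21.2°·cos21.2° = 52.64·0.3616·0.9323 = 17.748 kPa
FS = 35.517 / 17.748 = 2.001

FS = 2.00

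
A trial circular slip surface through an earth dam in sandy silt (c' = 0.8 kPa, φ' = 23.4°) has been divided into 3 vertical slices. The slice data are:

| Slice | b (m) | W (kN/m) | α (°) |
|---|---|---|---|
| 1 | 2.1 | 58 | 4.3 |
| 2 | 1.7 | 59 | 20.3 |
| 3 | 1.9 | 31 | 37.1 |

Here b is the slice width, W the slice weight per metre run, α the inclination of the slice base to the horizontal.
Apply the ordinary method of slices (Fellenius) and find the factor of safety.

FS = 1.49

Ordinary method of slices: FS = Σ[c'·Δl_i + (W_i cosα_i)·tanφ'] / Σ W_i sinα_i, with Δl_i = b_i / cosα_i.
Slice 1: Δl = 2.1/cos4.3° = 2.106 m; N'_1 = 58·cos4.3° = 57.8; c'Δl = 1.68; W sinα = 4.3
Slice 2: Δl = 1.7/cos20.3° = 1.813 m; N'_2 = 59·cos20.3° = 55.3; c'Δl = 1.45; W sinα = 20.5
Slice 3: Δl = 1.9/cos37.1° = 2.382 m; N'_3 = 31·cos37.1° = 24.7; c'Δl = 1.91; W sinα = 18.7
Σc'Δl = 5.0 kN/m; ΣN' = 137.9 kN/m; ΣW sinα = 43.5 kN/m
Resisting = 5.0 + 137.9·tan23.4° = 5.0 + 59.7 = 64.7 kN/m
FS = 64.7 / 43.5 = 1.487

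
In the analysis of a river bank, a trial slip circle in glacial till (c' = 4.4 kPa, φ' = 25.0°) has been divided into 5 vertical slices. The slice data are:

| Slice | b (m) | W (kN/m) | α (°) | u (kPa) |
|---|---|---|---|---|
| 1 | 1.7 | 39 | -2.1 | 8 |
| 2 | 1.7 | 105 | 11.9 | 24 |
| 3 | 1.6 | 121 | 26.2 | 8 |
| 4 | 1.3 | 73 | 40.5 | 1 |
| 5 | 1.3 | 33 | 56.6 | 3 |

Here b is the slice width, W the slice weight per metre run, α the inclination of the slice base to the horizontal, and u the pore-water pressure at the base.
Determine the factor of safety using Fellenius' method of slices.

FS = 1.05

Ordinary method of slices: FS = Σ[c'·Δl_i + (W_i cosα_i − u_i·Δl_i)·tanφ'] / Σ W_i sinα_i, with Δl_i = b_i / cosα_i.
Slice 1: Δl = 1.7/cos(-2.1°) = 1.701 m; N'_1 = 39·cos(-2.1°) − 8·1.701 = 25.4; c'Δl = 7.49; W sinα = -1.4
Slice 2: Δl = 1.7/cos11.9° = 1.737 m; N'_2 = 105·cos11.9° − 24·1.737 = 61.0; c'Δl = 7.64; W sinα = 21.7
Slice 3: Δl = 1.6/cos26.2° = 1.783 m; N'_3 = 121·cos26.2° − 8·1.783 = 94.3; c'Δl = 7.85; W sinα = 53.4
Slice 4: Δl = 1.3/cos40.5° = 1.710 m; N'_4 = 73·cos40.5° − 1·1.710 = 53.8; c'Δl = 7.52; W sinα = 47.4
Slice 5: Δl = 1.3/cos56.6° = 2.362 m; N'_5 = 33·cos56.6° − 3·2.362 = 11.1; c'Δl = 10.39; W sinα = 27.5
Σc'Δl = 40.9 kN/m; ΣN' = 245.6 kN/m; ΣW sinα = 148.6 kN/m
Resisting = 40.9 + 245.6·tan25.0° = 40.9 + 114.5 = 155.4 kN/m
FS = 155.4 / 148.6 = 1.046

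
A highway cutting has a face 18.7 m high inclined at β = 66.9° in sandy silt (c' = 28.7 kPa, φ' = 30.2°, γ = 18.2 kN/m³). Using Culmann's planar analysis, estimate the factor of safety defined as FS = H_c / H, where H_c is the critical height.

FS = 1.35

H_c = (4c'/γ) · sinβ cosφ' / [1 − cos(β − φ')]
    = (4·28.7/18.2) · sin66.9°·cos30.2° / [1 − cos36.7°]
    = 6.308 · 0.7950 / 0.1982 = 25.30 m
FS = H_c / H = 25.30 / 18.7 = 1.353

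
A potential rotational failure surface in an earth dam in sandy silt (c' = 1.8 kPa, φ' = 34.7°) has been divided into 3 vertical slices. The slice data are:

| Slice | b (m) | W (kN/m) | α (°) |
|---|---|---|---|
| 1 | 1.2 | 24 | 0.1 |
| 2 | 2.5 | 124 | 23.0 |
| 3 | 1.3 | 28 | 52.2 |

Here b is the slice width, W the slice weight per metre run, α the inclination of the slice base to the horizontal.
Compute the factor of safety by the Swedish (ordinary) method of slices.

FS = 1.68

Ordinary method of slices: FS = Σ[c'·Δl_i + (W_i cosα_i)·tanφ'] / Σ W_i sinα_i, with Δl_i = b_i / cosα_i.
Slice 1: Δl = 1.2/cos0.1° = 1.200 m; N'_1 = 24·cos0.1° = 24.0; c'Δl = 2.16; W sinα = 0.0
Slice 2: Δl = 2.5/cos23.0° = 2.716 m; N'_2 = 124·cos23.0° = 114.1; c'Δl = 4.89; W sinα = 48.5
Slice 3: Δl = 1.3/cos52.2° = 2.121 m; N'_3 = 28·cos52.2° = 17.2; c'Δl = 3.82; W sinα = 22.1
Σc'Δl = 10.9 kN/m; ΣN' = 155.3 kN/m; ΣW sinα = 70.6 kN/m
Resisting = 10.9 + 155.3·tan34.7° = 10.9 + 107.5 = 118.4 kN/m
FS = 118.4 / 70.6 = 1.677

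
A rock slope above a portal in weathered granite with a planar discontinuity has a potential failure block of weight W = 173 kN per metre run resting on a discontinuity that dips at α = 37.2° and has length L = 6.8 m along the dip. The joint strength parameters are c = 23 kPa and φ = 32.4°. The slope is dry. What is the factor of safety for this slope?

FS = 2.33

Resolving the block weight along and normal to the plane and applying the Mohr–Coulomb strength on the joint:
N' = W cosα = 173·cos37.2° = 137.8 kN/m
Driving force T = W sinα = 173·sin37.2° = 104.6 kN/m
Resisting force R = c·L + N'·tanφ = 23·6.8 + 137.8·tan32.4° = 156.4 + 87.5 = 243.9 kN/m
FS = R / T = 243.9 / 104.6 = 2.331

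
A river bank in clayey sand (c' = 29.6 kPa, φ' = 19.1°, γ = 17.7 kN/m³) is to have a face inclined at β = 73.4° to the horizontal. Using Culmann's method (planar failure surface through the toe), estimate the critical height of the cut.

Culmann's analysis gives the critical failure plane at α_cr = (β + φ')/2 = (73.4 + 19.1)/2 = 46.2°, and the critical height
H_c = (4c'/γ) · sinβ cosφ' / [1 − cos(β − φ')]
    = (4·29.6/17.7) · sin73.4°·cos19.1° / [1 − cos(54.3°)]
    = 6.689 · 0.9583·0.9449 / [1 − 0.5835]
    = 6.689 · 0.9056 / 0.4165
    = 14.55 m

H_c = 14.55 m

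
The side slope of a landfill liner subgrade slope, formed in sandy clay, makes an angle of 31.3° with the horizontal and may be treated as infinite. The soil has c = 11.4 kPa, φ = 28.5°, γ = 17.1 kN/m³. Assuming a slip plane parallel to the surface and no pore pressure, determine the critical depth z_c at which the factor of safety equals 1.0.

Setting FS = 1.00 in FS = [c + γz cos²β tanφ] / [γz sinβ cosβ] and solving for z:
z = c / [γ cosβ (FS·sinβ − cosβ·tanφ)]
  = 11.4 / [17.1·cos31.3°·(1.00·sin31.3° − cos31.3°·tan28.5°)]
  = 11.4 / [17.1·0.8545·(1.00·0.5195 − 0.8545·0.5430)]
  = 11.4 / 0.8122 = 14.036 m

z_c = 14.04 m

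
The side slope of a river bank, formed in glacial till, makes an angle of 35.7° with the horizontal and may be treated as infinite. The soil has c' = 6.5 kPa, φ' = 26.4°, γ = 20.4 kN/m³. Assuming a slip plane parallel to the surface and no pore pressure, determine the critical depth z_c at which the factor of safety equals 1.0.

Setting FS = 1.00 in FS = [c' + γz cos²β tanφ'] / [γz sinβ cosβ] and solving for z:
z = c' / [γ cosβ (FS·sinβ − cosβ·tanφ')]
  = 6.5 / [20.4·cos35.7°·(1.00·sin35.7° − cos35.7°·tan26.4°)]
  = 6.5 / [20.4·0.8121·(1.00·0.5835 − 0.8121·0.4964)]
  = 6.5 / 2.9889 = 2.175 m

z_c = 2.17 m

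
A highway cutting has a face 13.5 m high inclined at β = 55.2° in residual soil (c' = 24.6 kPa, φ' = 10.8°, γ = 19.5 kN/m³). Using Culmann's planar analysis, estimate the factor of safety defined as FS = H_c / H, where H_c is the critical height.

FS = 1.06

H_c = (4c'/γ) · sinβ cosφ' / [1 − cos(β − φ')]
    = (4·24.6/19.5) · sin55.2°·cos10.8° / [1 − cos44.4°]
    = 5.046 · 0.8066 / 0.2855 = 14.26 m
FS = H_c / H = 14.26 / 13.5 = 1.056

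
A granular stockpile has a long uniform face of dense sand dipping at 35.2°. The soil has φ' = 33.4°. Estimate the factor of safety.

For a dry cohesionless infinite slope the factor of safety is FS = tanφ' / tanβ.
FS = tan33.4° / tan35.2° = 0.6594 / 0.7054 = 0.935

FS = 0.93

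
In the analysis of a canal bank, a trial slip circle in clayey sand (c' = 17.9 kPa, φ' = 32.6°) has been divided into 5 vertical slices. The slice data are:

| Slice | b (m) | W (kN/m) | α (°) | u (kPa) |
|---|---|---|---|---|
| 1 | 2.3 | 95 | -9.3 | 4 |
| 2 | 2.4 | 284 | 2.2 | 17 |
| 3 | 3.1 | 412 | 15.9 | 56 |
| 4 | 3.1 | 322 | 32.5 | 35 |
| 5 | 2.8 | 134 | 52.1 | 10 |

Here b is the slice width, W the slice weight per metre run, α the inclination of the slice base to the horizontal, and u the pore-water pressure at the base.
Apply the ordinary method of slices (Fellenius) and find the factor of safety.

FS = 1.94

Ordinary method of slices: FS = Σ[c'·Δl_i + (W_i cosα_i − u_i·Δl_i)·tanφ'] / Σ W_i sinα_i, with Δl_i = b_i / cosα_i.
Slice 1: Δl = 2.3/cos(-9.3°) = 2.331 m; N'_1 = 95·cos(-9.3°) − 4·2.331 = 84.4; c'Δl = 41.72; W sinα = -15.4
Slice 2: Δl = 2.4/cos2.2° = 2.402 m; N'_2 = 284·cos2.2° − 17·2.402 = 243.0; c'Δl = 42.99; W sinα = 10.9
Slice 3: Δl = 3.1/cos15.9° = 3.223 m; N'_3 = 412·cos15.9° − 56·3.223 = 215.7; c'Δl = 57.70; W sinα = 112.9
Slice 4: Δl = 3.1/cos32.5° = 3.676 m; N'_4 = 322·cos32.5° − 35·3.676 = 142.9; c'Δl = 65.79; W sinα = 173.0
Slice 5: Δl = 2.8/cos52.1° = 4.558 m; N'_5 = 134·cos52.1° − 10·4.558 = 36.7; c'Δl = 81.59; W sinα = 105.7
Σc'Δl = 289.8 kN/m; ΣN' = 722.8 kN/m; ΣW sinα = 387.2 kN/m
Resisting = 289.8 + 722.8·tan32.6° = 289.8 + 462.2 = 752.0 kN/m
FS = 752.0 / 387.2 = 1.942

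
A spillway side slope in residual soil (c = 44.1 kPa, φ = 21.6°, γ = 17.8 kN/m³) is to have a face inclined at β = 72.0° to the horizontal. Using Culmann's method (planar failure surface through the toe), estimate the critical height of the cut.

H_c = 24.17 m

Culmann's analysis gives the critical failure plane at α_cr = (β + φ)/2 = (72.0 + 21.6)/2 = 46.8°, and the critical height
H_c = (4c/γ) · sinβ cosφ / [1 − cos(β − φ)]
    = (4·44.1/17.8) · sin72.0°·cos21.6° / [1 − cos(50.4°)]
    = 9.910 · 0.9511·0.9298 / [1 − 0.6374]
    = 9.910 · 0.8843 / 0.3626
    = 24.17 m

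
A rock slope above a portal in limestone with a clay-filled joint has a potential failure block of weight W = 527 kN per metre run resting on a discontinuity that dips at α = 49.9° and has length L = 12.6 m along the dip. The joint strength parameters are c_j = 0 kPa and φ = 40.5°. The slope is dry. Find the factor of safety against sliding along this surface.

Resolving the block weight along and normal to the plane and applying the Mohr–Coulomb strength on the joint:
N' = W cosα = 527·cos49.9° = 339.5 kN/m
Driving force T = W sinα = 527·sin49.9° = 403.1 kN/m
Resisting force R = c_j·L + N'·tanφ = 0·12.6 + 339.5·tan40.5° = 0.0 + 289.9 = 289.9 kN/m
FS = R / T = 289.9 / 403.1 = 0.719

FS = 0.72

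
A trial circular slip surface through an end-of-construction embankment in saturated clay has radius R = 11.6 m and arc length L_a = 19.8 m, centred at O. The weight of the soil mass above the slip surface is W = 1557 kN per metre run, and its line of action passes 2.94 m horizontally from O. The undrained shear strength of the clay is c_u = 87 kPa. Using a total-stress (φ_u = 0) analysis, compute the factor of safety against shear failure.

FS = 4.37

Taking moments about the centre O, the resisting moment is provided by the undrained shear strength acting along the arc:
M_R = c_u·L_a·R = 87·19.80·11.6 = 19982.2 kN·m/m
M_D = W·d = 1557·2.94 = 4577.6 kN·m/m
FS = M_R / M_D = 19982.2 / 4577.6 = 4.365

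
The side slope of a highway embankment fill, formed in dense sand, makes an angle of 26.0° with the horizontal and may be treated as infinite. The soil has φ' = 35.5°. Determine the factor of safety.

FS = 1.46

For a dry cohesionless infinite slope the factor of safety is FS = tanφ' / tanβ.
FS = tan35.5° / tan26.0° = 0.7133 / 0.4877 = 1.462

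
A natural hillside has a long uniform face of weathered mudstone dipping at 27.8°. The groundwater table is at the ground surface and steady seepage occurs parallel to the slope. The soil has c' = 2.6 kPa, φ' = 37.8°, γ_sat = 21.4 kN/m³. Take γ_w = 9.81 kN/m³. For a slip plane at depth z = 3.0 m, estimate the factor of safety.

FS = 0.89

With seepage parallel to the slope and the water table at the surface, the effective normal stress on the slip plane uses the buoyant unit weight γ' = γ_sat − γ_w while the driving shear stress uses γ_sat:
FS = [c' + γ' z cos²β tanφ'] / [γ_sat z sinβ cosβ]
γ' = 21.4 − 9.81 = 11.59 kN/m³
Numerator = 2.6 + 11.59·3.0·cos²27.8°·tan37.8° = 2.6 + 11.59·3.0·0.7825·0.7757 = 23.704 kPa
Denominator = 21.4·3.0·sin27.8°·cos27.8° = 21.4·3.0·0.4664·0.8846 = 26.486 kPa
FS = 23.704 / 26.486 = 0.895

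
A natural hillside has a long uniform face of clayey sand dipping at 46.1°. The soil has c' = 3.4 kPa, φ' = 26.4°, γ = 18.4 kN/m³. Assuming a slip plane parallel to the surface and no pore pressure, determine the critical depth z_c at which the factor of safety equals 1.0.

Setting FS = 1.00 in FS = [c' + γz cos²β tanφ'] / [γz sinβ cosβ] and solving for z:
z = c' / [γ cosβ (FS·sinβ − cosβ·tanφ')]
  = 3.4 / [18.4·cos46.1°·(1.00·sin46.1° − cos46.1°·tan26.4°)]
  = 3.4 / [18.4·0.6934·(1.00·0.7206 − 0.6934·0.4964)]
  = 3.4 / 4.8016 = 0.708 m

z_c = 0.71 m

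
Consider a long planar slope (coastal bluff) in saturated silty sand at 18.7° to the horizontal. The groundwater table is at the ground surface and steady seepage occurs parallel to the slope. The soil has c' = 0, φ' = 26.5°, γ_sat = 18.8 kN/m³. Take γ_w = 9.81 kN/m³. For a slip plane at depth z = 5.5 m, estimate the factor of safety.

FS = 0.70

With seepage parallel to the slope and the water table at the surface, the effective normal stress on the slip plane uses the buoyant unit weight γ' = γ_sat − γ_w while the driving shear stress uses γ_sat:
FS = [c' + γ' z cos²β tanφ'] / [γ_sat z sinβ cosβ]
(For c' = 0 this reduces to FS = (γ'/γ_sat)·tanφ'/tanβ.)
γ' = 18.8 − 9.81 = 8.99 kN/m³
Numerator = 0.0 + 8.99·5.5·cos²18.7°·tan26.5° = 0.0 + 8.99·5.5·0.8972·0.4986 = 22.118 kPa
Denominator = 18.8·5.5·sin18.7°·cos18.7° = 18.8·5.5·0.3206·0.9472 = 31.401 kPa
FS = 22.118 / 31.401 = 0.704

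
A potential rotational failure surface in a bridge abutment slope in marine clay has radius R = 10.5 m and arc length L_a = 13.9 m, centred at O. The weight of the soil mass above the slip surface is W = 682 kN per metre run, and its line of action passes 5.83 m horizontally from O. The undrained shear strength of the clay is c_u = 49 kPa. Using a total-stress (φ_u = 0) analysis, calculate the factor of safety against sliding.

Taking moments about the centre O, the resisting moment is provided by the undrained shear strength acting along the arc:
M_R = c_u·L_a·R = 49·13.90·10.5 = 7151.6 kN·m/m
M_D = W·d = 682·5.83 = 3976.1 kN·m/m
FS = M_R / M_D = 7151.6 / 3976.1 = 1.799

FS = 1.80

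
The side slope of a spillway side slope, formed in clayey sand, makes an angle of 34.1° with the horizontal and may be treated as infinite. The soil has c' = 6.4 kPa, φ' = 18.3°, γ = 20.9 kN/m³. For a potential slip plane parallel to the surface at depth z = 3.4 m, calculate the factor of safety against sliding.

For an infinite slope with a slip plane parallel to the surface (no pore pressure): FS = [c' + γz cos²β tanφ'] / [γz sinβ cosβ].
γz = 20.9·3.4 = 71.06 kN/m²
Numerator = 6.4 + 71.06·cos²34.1°·tan18.3° = 6.4 + 71.06·0.6857·0.3307 = 22.514 kPa
Denominator = 71.06·sin34.1°·cos34.1° = 71.06·0.5606·0.8281 = 32.989 kPa
FS = 22.514 / 32.989 = 0.682

FS = 0.68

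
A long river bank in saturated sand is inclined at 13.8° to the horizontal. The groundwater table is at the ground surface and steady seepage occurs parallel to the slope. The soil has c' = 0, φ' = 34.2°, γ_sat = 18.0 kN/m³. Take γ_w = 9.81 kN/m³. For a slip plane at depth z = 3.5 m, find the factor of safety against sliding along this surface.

With seepage parallel to the slope and the water table at the surface, the effective normal stress on the slip plane uses the buoyant unit weight γ' = γ_sat − γ_w while the driving shear stress uses γ_sat:
FS = [c' + γ' z cos²β tanφ'] / [γ_sat z sinβ cosβ]
(For c' = 0 this reduces to FS = (γ'/γ_sat)·tanφ'/tanβ.)
γ' = 18.0 − 9.81 = 8.19 kN/m³
Numerator = 0.0 + 8.19·3.5·cos²13.8°·tan34.2° = 0.0 + 8.19·3.5·0.9431·0.6796 = 18.372 kPa
Denominator = 18.0·3.5·sin13.8°·cos13.8° = 18.0·3.5·0.2385·0.9711 = 14.594 kPa
FS = 18.372 / 14.594 = 1.259

FS = 1.26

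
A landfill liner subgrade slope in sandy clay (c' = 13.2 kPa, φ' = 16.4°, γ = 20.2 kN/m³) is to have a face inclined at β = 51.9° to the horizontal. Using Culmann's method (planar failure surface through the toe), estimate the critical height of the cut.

H_c = 10.62 m

Culmann's analysis gives the critical failure plane at α_cr = (β + φ')/2 = (51.9 + 16.4)/2 = 34.1°, and the critical height
H_c = (4c'/γ) · sinβ cosφ' / [1 − cos(β − φ')]
    = (4·13.2/20.2) · sin51.9°·cos16.4° / [1 − cos(35.5°)]
    = 2.614 · 0.7869·0.9593 / [1 − 0.8141]
    = 2.614 · 0.7549 / 0.1859
    = 10.62 m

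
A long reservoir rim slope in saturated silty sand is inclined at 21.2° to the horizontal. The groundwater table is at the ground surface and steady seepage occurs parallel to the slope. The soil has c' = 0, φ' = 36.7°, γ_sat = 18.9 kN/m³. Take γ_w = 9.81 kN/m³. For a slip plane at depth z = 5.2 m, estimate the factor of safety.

With seepage parallel to the slope and the water table at the surface, the effective normal stress on the slip plane uses the buoyant unit weight γ' = γ_sat − γ_w while the driving shear stress uses γ_sat:
FS = [c' + γ' z cos²β tanφ'] / [γ_sat z sinβ cosβ]
(For c' = 0 this reduces to FS = (γ'/γ_sat)·tanφ'/tanβ.)
γ' = 18.9 − 9.81 = 9.09 kN/m³
Numerator = 0.0 + 9.09·5.2·cos²21.2°·tan36.7° = 0.0 + 9.09·5.2·0.8692·0.7454 = 30.625 kPa
Denominator = 18.9·5.2·sin21.2°·cos21.2° = 18.9·5.2·0.3616·0.9323 = 33.135 kPa
FS = 30.625 / 33.135 = 0.924

FS = 0.92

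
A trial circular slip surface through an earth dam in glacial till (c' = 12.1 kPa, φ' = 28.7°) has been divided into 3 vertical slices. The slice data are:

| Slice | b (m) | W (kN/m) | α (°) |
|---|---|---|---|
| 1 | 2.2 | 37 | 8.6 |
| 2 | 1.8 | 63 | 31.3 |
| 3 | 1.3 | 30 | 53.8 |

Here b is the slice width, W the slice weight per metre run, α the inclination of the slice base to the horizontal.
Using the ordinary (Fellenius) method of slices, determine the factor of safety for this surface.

FS = 2.21

Ordinary method of slices: FS = Σ[c'·Δl_i + (W_i cosα_i)·tanφ'] / Σ W_i sinα_i, with Δl_i = b_i / cosα_i.
Slice 1: Δl = 2.2/cos8.6° = 2.225 m; N'_1 = 37·cos8.6° = 36.6; c'Δl = 26.92; W sinα = 5.5
Slice 2: Δl = 1.8/cos31.3° = 2.107 m; N'_2 = 63·cos31.3° = 53.8; c'Δl = 25.49; W sinα = 32.7
Slice 3: Δl = 1.3/cos53.8° = 2.201 m; N'_3 = 30·cos53.8° = 17.7; c'Δl = 26.63; W sinα = 24.2
Σc'Δl = 79.0 kN/m; ΣN' = 108.1 kN/m; ΣW sinα = 62.5 kN/m
Resisting = 79.0 + 108.1·tan28.7° = 79.0 + 59.2 = 138.2 kN/m
FS = 138.2 / 62.5 = 2.213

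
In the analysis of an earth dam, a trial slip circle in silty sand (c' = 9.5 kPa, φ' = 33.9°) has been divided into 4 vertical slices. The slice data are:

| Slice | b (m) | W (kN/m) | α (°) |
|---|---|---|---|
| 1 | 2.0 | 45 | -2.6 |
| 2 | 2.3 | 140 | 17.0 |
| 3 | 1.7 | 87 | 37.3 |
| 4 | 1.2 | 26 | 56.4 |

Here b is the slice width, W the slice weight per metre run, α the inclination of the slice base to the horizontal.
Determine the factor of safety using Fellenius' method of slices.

Ordinary method of slices: FS = Σ[c'·Δl_i + (W_i cosα_i)·tanφ'] / Σ W_i sinα_i, with Δl_i = b_i / cosα_i.
Slice 1: Δl = 2.0/cos(-2.6°) = 2.002 m; N'_1 = 45·cos(-2.6°) = 45.0; c'Δl = 19.02; W sinα = -2.0
Slice 2: Δl = 2.3/cos17.0° = 2.405 m; N'_2 = 140·cos17.0° = 133.9; c'Δl = 22.85; W sinα = 40.9
Slice 3: Δl = 1.7/cos37.3° = 2.137 m; N'_3 = 87·cos37.3° = 69.2; c'Δl = 20.30; W sinα = 52.7
Slice 4: Δl = 1.2/cos56.4° = 2.168 m; N'_4 = 26·cos56.4° = 14.4; c'Δl = 20.60; W sinα = 21.7
Σc'Δl = 82.8 kN/m; ΣN' = 262.4 kN/m; ΣW sinα = 113.3 kN/m
Resisting = 82.8 + 262.4·tan33.9° = 82.8 + 176.3 = 259.1 kN/m
FS = 259.1 / 113.3 = 2.288

FS = 2.29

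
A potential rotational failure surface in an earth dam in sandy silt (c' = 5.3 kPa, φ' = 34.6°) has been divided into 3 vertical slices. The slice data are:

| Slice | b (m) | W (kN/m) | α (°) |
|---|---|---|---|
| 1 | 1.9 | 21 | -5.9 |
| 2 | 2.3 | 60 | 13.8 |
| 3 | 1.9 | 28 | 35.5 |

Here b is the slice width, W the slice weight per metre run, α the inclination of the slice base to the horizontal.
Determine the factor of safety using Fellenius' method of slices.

Ordinary method of slices: FS = Σ[c'·Δl_i + (W_i cosα_i)·tanφ'] / Σ W_i sinα_i, with Δl_i = b_i / cosα_i.
Slice 1: Δl = 1.9/cos(-5.9°) = 1.910 m; N'_1 = 21·cos(-5.9°) = 20.9; c'Δl = 10.12; W sinα = -2.2
Slice 2: Δl = 2.3/cos13.8° = 2.368 m; N'_2 = 60·cos13.8° = 58.3; c'Δl = 12.55; W sinα = 14.3
Slice 3: Δl = 1.9/cos35.5° = 2.334 m; N'_3 = 28·cos35.5° = 22.8; c'Δl = 12.37; W sinα = 16.3
Σc'Δl = 35.0 kN/m; ΣN' = 102.0 kN/m; ΣW sinα = 28.4 kN/m
Resisting = 35.0 + 102.0·tan34.6° = 35.0 + 70.3 = 105.4 kN/m
FS = 105.4 / 28.4 = 3.709

FS = 3.71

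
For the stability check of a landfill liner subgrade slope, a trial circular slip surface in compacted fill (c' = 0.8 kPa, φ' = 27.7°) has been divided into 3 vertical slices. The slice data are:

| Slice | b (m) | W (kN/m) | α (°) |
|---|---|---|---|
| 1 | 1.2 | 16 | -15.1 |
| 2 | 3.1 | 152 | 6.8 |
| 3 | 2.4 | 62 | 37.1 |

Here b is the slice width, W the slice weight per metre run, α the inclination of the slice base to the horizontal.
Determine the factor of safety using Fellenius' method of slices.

Ordinary method of slices: FS = Σ[c'·Δl_i + (W_i cosα_i)·tanφ'] / Σ W_i sinα_i, with Δl_i = b_i / cosα_i.
Slice 1: Δl = 1.2/cos(-15.1°) = 1.243 m; N'_1 = 16·cos(-15.1°) = 15.4; c'Δl = 0.99; W sinα = -4.2
Slice 2: Δl = 3.1/cos6.8° = 3.122 m; N'_2 = 152·cos6.8° = 150.9; c'Δl = 2.50; W sinα = 18.0
Slice 3: Δl = 2.4/cos37.1° = 3.009 m; N'_3 = 62·cos37.1° = 49.5; c'Δl = 2.41; W sinα = 37.4
Σc'Δl = 5.9 kN/m; ΣN' = 215.8 kN/m; ΣW sinα = 51.2 kN/m
Resisting = 5.9 + 215.8·tan27.7° = 5.9 + 113.3 = 119.2 kN/m
FS = 119.2 / 51.2 = 2.327

FS = 2.33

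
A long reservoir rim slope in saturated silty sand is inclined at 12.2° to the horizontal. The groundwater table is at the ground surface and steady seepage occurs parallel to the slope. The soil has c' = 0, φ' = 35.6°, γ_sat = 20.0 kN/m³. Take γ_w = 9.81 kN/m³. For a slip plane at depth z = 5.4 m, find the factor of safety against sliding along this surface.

With seepage parallel to the slope and the water table at the surface, the effective normal stress on the slip plane uses the buoyant unit weight γ' = γ_sat − γ_w while the driving shear stress uses γ_sat:
FS = [c' + γ' z cos²β tanφ'] / [γ_sat z sinβ cosβ]
(For c' = 0 this reduces to FS = (γ'/γ_sat)·tanφ'/tanβ.)
γ' = 20.0 − 9.81 = 10.19 kN/m³
Numerator = 0.0 + 10.19·5.4·cos²12.2°·tan35.6° = 0.0 + 10.19·5.4·0.9553·0.7159 = 37.635 kPa
Denominator = 20.0·5.4·sin12.2°·cos12.2° = 20.0·5.4·0.2113·0.9774 = 22.308 kPa
FS = 37.635 / 22.308 = 1.687

FS = 1.69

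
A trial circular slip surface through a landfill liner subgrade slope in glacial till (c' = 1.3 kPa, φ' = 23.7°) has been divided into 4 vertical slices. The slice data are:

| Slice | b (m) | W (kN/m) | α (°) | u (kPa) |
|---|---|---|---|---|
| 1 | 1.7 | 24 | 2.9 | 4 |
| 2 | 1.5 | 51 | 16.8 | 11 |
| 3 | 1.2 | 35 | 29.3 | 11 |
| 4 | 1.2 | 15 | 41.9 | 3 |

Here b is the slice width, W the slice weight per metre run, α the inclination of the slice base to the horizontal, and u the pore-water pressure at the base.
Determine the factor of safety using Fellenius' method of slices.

Ordinary method of slices: FS = Σ[c'·Δl_i + (W_i cosα_i − u_i·Δl_i)·tanφ'] / Σ W_i sinα_i, with Δl_i = b_i / cosα_i.
Slice 1: Δl = 1.7/cos2.9° = 1.702 m; N'_1 = 24·cos2.9° − 4·1.702 = 17.2; c'Δl = 2.21; W sinα = 1.2
Slice 2: Δl = 1.5/cos16.8° = 1.567 m; N'_2 = 51·cos16.8° − 11·1.567 = 31.6; c'Δl = 2.04; W sinα = 14.7
Slice 3: Δl = 1.2/cos29.3° = 1.376 m; N'_3 = 35·cos29.3° − 11·1.376 = 15.4; c'Δl = 1.79; W sinα = 17.1
Slice 4: Δl = 1.2/cos41.9° = 1.612 m; N'_4 = 15·cos41.9° − 3·1.612 = 6.3; c'Δl = 2.10; W sinα = 10.0
Σc'Δl = 8.1 kN/m; ΣN' = 70.5 kN/m; ΣW sinα = 43.1 kN/m
Resisting = 8.1 + 70.5·tan23.7° = 8.1 + 30.9 = 39.1 kN/m
FS = 39.1 / 43.1 = 0.906

FS = 0.91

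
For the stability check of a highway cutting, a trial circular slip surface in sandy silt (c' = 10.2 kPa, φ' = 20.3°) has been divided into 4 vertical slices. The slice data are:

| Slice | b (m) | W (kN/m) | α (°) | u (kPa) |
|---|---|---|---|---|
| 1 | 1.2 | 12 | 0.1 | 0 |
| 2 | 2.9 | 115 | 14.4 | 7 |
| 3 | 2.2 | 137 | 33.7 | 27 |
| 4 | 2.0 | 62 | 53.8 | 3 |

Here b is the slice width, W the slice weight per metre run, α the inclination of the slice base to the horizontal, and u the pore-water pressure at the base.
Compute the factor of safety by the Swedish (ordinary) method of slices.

FS = 1.08

Ordinary method of slices: FS = Σ[c'·Δl_i + (W_i cosα_i − u_i·Δl_i)·tanφ'] / Σ W_i sinα_i, with Δl_i = b_i / cosα_i.
Slice 1: Δl = 1.2/cos0.1° = 1.200 m; N'_1 = 12·cos0.1° − 0·1.200 = 12.0; c'Δl = 12.24; W sinα = 0.0
Slice 2: Δl = 2.9/cos14.4° = 2.994 m; N'_2 = 115·cos14.4° − 7·2.994 = 90.4; c'Δl = 30.54; W sinα = 28.6
Slice 3: Δl = 2.2/cos33.7° = 2.644 m; N'_3 = 137·cos33.7° − 27·2.644 = 42.6; c'Δl = 26.97; W sinα = 76.0
Slice 4: Δl = 2.0/cos53.8° = 3.386 m; N'_4 = 62·cos53.8° − 3·3.386 = 26.5; c'Δl = 34.54; W sinα = 50.0
Σc'Δl = 104.3 kN/m; ΣN' = 171.5 kN/m; ΣW sinα = 154.7 kN/m
Resisting = 104.3 + 171.5·tan20.3° = 104.3 + 63.4 = 167.7 kN/m
FS = 167.7 / 154.7 = 1.084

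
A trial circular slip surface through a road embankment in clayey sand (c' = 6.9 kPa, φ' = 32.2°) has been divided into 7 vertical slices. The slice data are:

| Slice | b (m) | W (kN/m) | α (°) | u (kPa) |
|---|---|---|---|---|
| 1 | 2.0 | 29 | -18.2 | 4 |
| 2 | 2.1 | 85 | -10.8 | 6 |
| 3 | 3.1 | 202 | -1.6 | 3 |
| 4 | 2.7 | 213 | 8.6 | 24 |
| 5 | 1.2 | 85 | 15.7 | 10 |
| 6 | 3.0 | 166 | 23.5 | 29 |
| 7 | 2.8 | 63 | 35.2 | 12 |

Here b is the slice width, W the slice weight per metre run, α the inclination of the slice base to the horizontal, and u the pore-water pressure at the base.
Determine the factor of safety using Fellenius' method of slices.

FS = 3.79

Ordinary method of slices: FS = Σ[c'·Δl_i + (W_i cosα_i − u_i·Δl_i)·tanφ'] / Σ W_i sinα_i, with Δl_i = b_i / cosα_i.
Slice 1: Δl = 2.0/cos(-18.2°) = 2.105 m; N'_1 = 29·cos(-18.2°) − 4·2.105 = 19.1; c'Δl = 14.53; W sinα = -9.1
Slice 2: Δl = 2.1/cos(-10.8°) = 2.138 m; N'_2 = 85·cos(-10.8°) − 6·2.138 = 70.7; c'Δl = 14.75; W sinα = -15.9
Slice 3: Δl = 3.1/cos(-1.6°) = 3.101 m; N'_3 = 202·cos(-1.6°) − 3·3.101 = 192.6; c'Δl = 21.40; W sinα = -5.6
Slice 4: Δl = 2.7/cos8.6° = 2.731 m; N'_4 = 213·cos8.6° − 24·2.731 = 145.1; c'Δl = 18.84; W sinα = 31.9
Slice 5: Δl = 1.2/cos15.7° = 1.247 m; N'_5 = 85·cos15.7° − 10·1.247 = 69.4; c'Δl = 8.60; W sinα = 23.0
Slice 6: Δl = 3.0/cos23.5° = 3.271 m; N'_6 = 166·cos23.5° − 29·3.271 = 57.4; c'Δl = 22.57; W sinα = 66.2
Slice 7: Δl = 2.8/cos35.2° = 3.427 m; N'_7 = 63·cos35.2° − 12·3.427 = 10.4; c'Δl = 23.64; W sinα = 36.3
Σc'Δl = 124.3 kN/m; ΣN' = 564.6 kN/m; ΣW sinα = 126.7 kN/m
Resisting = 124.3 + 564.6·tan32.2° = 124.3 + 355.5 = 479.9 kN/m
FS = 479.9 / 126.7 = 3.786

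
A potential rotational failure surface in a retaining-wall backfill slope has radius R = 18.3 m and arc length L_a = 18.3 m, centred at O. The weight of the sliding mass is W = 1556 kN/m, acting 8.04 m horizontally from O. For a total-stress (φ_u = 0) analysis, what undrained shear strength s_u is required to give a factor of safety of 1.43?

s_u = 53.4 kPa

FS = s_u·L_a·R / (W·d), so s_u = FS·W·d / (L_a·R).
s_u = 1.43·1556·8.04 / (18.30·18.3) = 17889.6 / 334.89 = 53.42 kPa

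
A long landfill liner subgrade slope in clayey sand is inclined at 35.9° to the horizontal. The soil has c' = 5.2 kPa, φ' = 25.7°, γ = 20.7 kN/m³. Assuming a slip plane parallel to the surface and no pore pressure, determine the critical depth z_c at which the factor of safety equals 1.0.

Setting FS = 1.00 in FS = [c' + γz cos²β tanφ'] / [γz sinβ cosβ] and solving for z:
z = c' / [γ cosβ (FS·sinβ − cosβ·tanφ')]
  = 5.2 / [20.7·cos35.9°·(1.00·sin35.9° − cos35.9°·tan25.7°)]
  = 5.2 / [20.7·0.8100·(1.00·0.5864 − 0.8100·0.4813)]
  = 5.2 / 3.2953 = 1.578 m

z_c = 1.58 m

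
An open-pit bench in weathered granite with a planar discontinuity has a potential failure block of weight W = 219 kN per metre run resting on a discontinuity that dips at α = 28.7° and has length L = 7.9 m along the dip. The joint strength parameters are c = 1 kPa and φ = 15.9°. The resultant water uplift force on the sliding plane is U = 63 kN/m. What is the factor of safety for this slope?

Resolving the block weight along and normal to the plane and applying the Mohr–Coulomb strength on the joint:
N' = W cosα − U = 219·cos28.7° − 63 = 129.1 kN/m
Driving force T = W sinα = 219·sin28.7° = 105.2 kN/m
Resisting force R = c·L + N'·tanφ = 1·7.9 + 129.1·tan15.9° = 7.9 + 36.8 = 44.7 kN/m
FS = R / T = 44.7 / 105.2 = 0.425

FS = 0.42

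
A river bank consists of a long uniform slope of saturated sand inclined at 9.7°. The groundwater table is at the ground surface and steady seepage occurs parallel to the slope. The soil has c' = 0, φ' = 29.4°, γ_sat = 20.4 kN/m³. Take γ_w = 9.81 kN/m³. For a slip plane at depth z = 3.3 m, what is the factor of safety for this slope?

With seepage parallel to the slope and the water table at the surface, the effective normal stress on the slip plane uses the buoyant unit weight γ' = γ_sat − γ_w while the driving shear stress uses γ_sat:
FS = [c' + γ' z cos²β tanφ'] / [γ_sat z sinβ cosβ]
(For c' = 0 this reduces to FS = (γ'/γ_sat)·tanφ'/tanβ.)
γ' = 20.4 − 9.81 = 10.59 kN/m³
Numerator = 0.0 + 10.59·3.3·cos²9.7°·tan29.4° = 0.0 + 10.59·3.3·0.9716·0.5635 = 19.133 kPa
Denominator = 20.4·3.3·sin9.7°·cos9.7° = 20.4·3.3·0.1685·0.9857 = 11.181 kPa
FS = 19.133 / 11.181 = 1.711

FS = 1.71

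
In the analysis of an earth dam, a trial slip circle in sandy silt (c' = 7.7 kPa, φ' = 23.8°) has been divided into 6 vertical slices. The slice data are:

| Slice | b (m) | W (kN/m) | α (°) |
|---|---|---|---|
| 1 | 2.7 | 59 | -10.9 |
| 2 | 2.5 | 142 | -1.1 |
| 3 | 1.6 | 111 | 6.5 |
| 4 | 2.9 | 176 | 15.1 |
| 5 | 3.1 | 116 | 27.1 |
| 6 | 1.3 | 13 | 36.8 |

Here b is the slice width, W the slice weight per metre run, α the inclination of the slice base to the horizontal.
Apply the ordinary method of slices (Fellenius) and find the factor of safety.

Ordinary method of slices: FS = Σ[c'·Δl_i + (W_i cosα_i)·tanφ'] / Σ W_i sinα_i, with Δl_i = b_i / cosα_i.
Slice 1: Δl = 2.7/cos(-10.9°) = 2.750 m; N'_1 = 59·cos(-10.9°) = 57.9; c'Δl = 21.17; W sinα = -11.2
Slice 2: Δl = 2.5/cos(-1.1°) = 2.500 m; N'_2 = 142·cos(-1.1°) = 142.0; c'Δl = 19.25; W sinα = -2.7
Slice 3: Δl = 1.6/cos6.5° = 1.610 m; N'_3 = 111·cos6.5° = 110.3; c'Δl = 12.40; W sinα = 12.6
Slice 4: Δl = 2.9/cos15.1° = 3.004 m; N'_4 = 176·cos15.1° = 169.9; c'Δl = 23.13; W sinα = 45.8
Slice 5: Δl = 3.1/cos27.1° = 3.482 m; N'_5 = 116·cos27.1° = 103.3; c'Δl = 26.81; W sinα = 52.8
Slice 6: Δl = 1.3/cos36.8° = 1.624 m; N'_6 = 13·cos36.8° = 10.4; c'Δl = 12.50; W sinα = 7.8
Σc'Δl = 115.3 kN/m; ΣN' = 593.8 kN/m; ΣW sinα = 105.2 kN/m
Resisting = 115.3 + 593.8·tan23.8° = 115.3 + 261.9 = 377.2 kN/m
FS = 377.2 / 105.2 = 3.586

FS = 3.59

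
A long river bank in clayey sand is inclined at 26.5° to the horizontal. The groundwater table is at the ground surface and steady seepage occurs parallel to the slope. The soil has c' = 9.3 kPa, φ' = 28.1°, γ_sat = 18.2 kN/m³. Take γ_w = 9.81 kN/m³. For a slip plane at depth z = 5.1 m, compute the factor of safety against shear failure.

With seepage parallel to the slope and the water table at the surface, the effective normal stress on the slip plane uses the buoyant unit weight γ' = γ_sat − γ_w while the driving shear stress uses γ_sat:
FS = [c' + γ' z cos²β tanφ'] / [γ_sat z sinβ cosβ]
γ' = 18.2 − 9.81 = 8.39 kN/m³
Numerator = 9.3 + 8.39·5.1·cos²26.5°·tan28.1° = 9.3 + 8.39·5.1·0.8009·0.5340 = 27.598 kPa
Denominator = 18.2·5.1·sin26.5°·cos26.5° = 18.2·5.1·0.4462·0.8949 = 37.065 kPa
FS = 27.598 / 37.065 = 0.745

FS = 0.74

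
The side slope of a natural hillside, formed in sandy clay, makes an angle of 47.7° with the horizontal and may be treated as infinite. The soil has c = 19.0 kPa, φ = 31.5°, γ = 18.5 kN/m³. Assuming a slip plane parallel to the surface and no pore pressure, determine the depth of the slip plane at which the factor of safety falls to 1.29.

z = 2.82 m

Setting FS = 1.29 in FS = [c + γz cos²β tanφ] / [γz sinβ cosβ] and solving for z:
z = c / [γ cosβ (FS·sinβ − cosβ·tanφ)]
  = 19.0 / [18.5·cos47.7°·(1.29·sin47.7° − cos47.7°·tan31.5°)]
  = 19.0 / [18.5·0.6730·(1.29·0.7396 − 0.6730·0.6128)]
  = 19.0 / 6.7446 = 2.817 m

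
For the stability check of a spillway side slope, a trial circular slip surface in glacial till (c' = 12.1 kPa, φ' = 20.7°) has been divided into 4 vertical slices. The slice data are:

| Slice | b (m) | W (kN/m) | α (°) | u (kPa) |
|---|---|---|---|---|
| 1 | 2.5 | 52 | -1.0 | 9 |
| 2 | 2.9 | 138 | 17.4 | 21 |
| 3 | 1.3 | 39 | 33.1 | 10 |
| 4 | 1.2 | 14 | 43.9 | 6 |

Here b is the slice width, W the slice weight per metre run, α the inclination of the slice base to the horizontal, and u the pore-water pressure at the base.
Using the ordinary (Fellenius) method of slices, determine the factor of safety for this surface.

Ordinary method of slices: FS = Σ[c'·Δl_i + (W_i cosα_i − u_i·Δl_i)·tanφ'] / Σ W_i sinα_i, with Δl_i = b_i / cosα_i.
Slice 1: Δl = 2.5/cos(-1.0°) = 2.500 m; N'_1 = 52·cos(-1.0°) − 9·2.500 = 29.5; c'Δl = 30.25; W sinα = -0.9
Slice 2: Δl = 2.9/cos17.4° = 3.039 m; N'_2 = 138·cos17.4° − 21·3.039 = 67.9; c'Δl = 36.77; W sinα = 41.3
Slice 3: Δl = 1.3/cos33.1° = 1.552 m; N'_3 = 39·cos33.1° − 10·1.552 = 17.2; c'Δl = 18.78; W sinα = 21.3
Slice 4: Δl = 1.2/cos43.9° = 1.665 m; N'_4 = 14·cos43.9° − 6·1.665 = 0.1; c'Δl = 20.15; W sinα = 9.7
Σc'Δl = 106.0 kN/m; ΣN' = 114.6 kN/m; ΣW sinα = 71.4 kN/m
Resisting = 106.0 + 114.6·tan20.7° = 106.0 + 43.3 = 149.3 kN/m
FS = 149.3 / 71.4 = 2.091

FS = 2.09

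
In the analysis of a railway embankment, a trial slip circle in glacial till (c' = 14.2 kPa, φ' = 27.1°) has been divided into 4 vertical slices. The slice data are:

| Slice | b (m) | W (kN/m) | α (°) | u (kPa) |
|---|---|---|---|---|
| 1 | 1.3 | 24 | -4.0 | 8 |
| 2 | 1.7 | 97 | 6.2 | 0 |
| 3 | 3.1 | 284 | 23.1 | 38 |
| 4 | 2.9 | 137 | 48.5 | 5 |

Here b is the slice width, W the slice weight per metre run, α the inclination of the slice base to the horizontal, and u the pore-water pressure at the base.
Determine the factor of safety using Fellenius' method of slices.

FS = 1.40

Ordinary method of slices: FS = Σ[c'·Δl_i + (W_i cosα_i − u_i·Δl_i)·tanφ'] / Σ W_i sinα_i, with Δl_i = b_i / cosα_i.
Slice 1: Δl = 1.3/cos(-4.0°) = 1.303 m; N'_1 = 24·cos(-4.0°) − 8·1.303 = 13.5; c'Δl = 18.51; W sinα = -1.7
Slice 2: Δl = 1.7/cos6.2° = 1.710 m; N'_2 = 97·cos6.2° − 0·1.710 = 96.4; c'Δl = 24.28; W sinα = 10.5
Slice 3: Δl = 3.1/cos23.1° = 3.370 m; N'_3 = 284·cos23.1° − 38·3.370 = 133.2; c'Δl = 47.86; W sinα = 111.4
Slice 4: Δl = 2.9/cos48.5° = 4.377 m; N'_4 = 137·cos48.5° − 5·4.377 = 68.9; c'Δl = 62.15; W sinα = 102.6
Σc'Δl = 152.8 kN/m; ΣN' = 312.0 kN/m; ΣW sinα = 222.8 kN/m
Resisting = 152.8 + 312.0·tan27.1° = 152.8 + 159.7 = 312.5 kN/m
FS = 312.5 / 222.8 = 1.402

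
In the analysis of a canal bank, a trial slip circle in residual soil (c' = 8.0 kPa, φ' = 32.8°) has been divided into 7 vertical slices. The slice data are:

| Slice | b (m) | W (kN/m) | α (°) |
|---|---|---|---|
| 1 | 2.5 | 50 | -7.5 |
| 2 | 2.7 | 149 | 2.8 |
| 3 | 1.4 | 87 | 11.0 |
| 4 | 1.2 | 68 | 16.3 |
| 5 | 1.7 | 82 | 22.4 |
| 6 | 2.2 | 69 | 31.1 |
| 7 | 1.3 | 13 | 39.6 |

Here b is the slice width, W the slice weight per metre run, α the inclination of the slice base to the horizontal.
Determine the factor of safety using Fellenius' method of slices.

Ordinary method of slices: FS = Σ[c'·Δl_i + (W_i cosα_i)·tanφ'] / Σ W_i sinα_i, with Δl_i = b_i / cosα_i.
Slice 1: Δl = 2.5/cos(-7.5°) = 2.522 m; N'_1 = 50·cos(-7.5°) = 49.6; c'Δl = 20.17; W sinα = -6.5
Slice 2: Δl = 2.7/cos2.8° = 2.703 m; N'_2 = 149·cos2.8° = 148.8; c'Δl = 21.63; W sinα = 7.3
Slice 3: Δl = 1.4/cos11.0° = 1.426 m; N'_3 = 87·cos11.0° = 85.4; c'Δl = 11.41; W sinα = 16.6
Slice 4: Δl = 1.2/cos16.3° = 1.250 m; N'_4 = 68·cos16.3° = 65.3; c'Δl = 10.00; W sinα = 19.1
Slice 5: Δl = 1.7/cos22.4° = 1.839 m; N'_5 = 82·cos22.4° = 75.8; c'Δl = 14.71; W sinα = 31.2
Slice 6: Δl = 2.2/cos31.1° = 2.569 m; N'_6 = 69·cos31.1° = 59.1; c'Δl = 20.55; W sinα = 35.6
Slice 7: Δl = 1.3/cos39.6° = 1.687 m; N'_7 = 13·cos39.6° = 10.0; c'Δl = 13.50; W sinα = 8.3
Σc'Δl = 112.0 kN/m; ΣN' = 494.0 kN/m; ΣW sinα = 111.6 kN/m
Resisting = 112.0 + 494.0·tan32.8° = 112.0 + 318.3 = 430.3 kN/m
FS = 430.3 / 111.6 = 3.855

FS = 3.86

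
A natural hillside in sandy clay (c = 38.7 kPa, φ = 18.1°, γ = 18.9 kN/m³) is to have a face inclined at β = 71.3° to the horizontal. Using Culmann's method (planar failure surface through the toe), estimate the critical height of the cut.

Culmann's analysis gives the critical failure plane at α_cr = (β + φ)/2 = (71.3 + 18.1)/2 = 44.7°, and the critical height
H_c = (4c/γ) · sinβ cosφ / [1 − cos(β − φ)]
    = (4·38.7/18.9) · sin71.3°·cos18.1° / [1 − cos(53.2°)]
    = 8.190 · 0.9472·0.9505 / [1 − 0.5990]
    = 8.190 · 0.9003 / 0.4010
    = 18.39 m

H_c = 18.39 m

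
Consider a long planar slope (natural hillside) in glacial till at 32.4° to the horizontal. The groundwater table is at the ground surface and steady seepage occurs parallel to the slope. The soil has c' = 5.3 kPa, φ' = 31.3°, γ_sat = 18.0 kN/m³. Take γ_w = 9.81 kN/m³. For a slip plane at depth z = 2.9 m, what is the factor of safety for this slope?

With seepage parallel to the slope and the water table at the surface, the effective normal stress on the slip plane uses the buoyant unit weight γ' = γ_sat − γ_w while the driving shear stress uses γ_sat:
FS = [c' + γ' z cos²β tanφ'] / [γ_sat z sinβ cosβ]
γ' = 18.0 − 9.81 = 8.19 kN/m³
Numerator = 5.3 + 8.19·2.9·cos²32.4°·tan31.3° = 5.3 + 8.19·2.9·0.7129·0.6080 = 15.595 kPa
Denominator = 18.0·2.9·sin32.4°·cos32.4° = 18.0·2.9·0.5358·0.8443 = 23.616 kPa
FS = 15.595 / 23.616 = 0.660

FS = 0.66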